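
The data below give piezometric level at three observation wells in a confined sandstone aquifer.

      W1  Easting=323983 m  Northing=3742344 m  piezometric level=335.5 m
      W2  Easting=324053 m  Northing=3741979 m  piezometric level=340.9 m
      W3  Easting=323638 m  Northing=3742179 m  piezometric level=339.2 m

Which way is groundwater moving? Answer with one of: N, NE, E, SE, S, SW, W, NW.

N

With h = a·x + b·y + c and W1 as origin, the differences give:
  70·a + (-365)·b = +5.4
  (-345)·a + (-165)·b = +3.7
Eliminate b (×(-165) and ×(-365), subtract): -137475·a = 459.50 → a = ∂h/∂x = -0.003342
Back-substitute: b = ∂h/∂y = -0.01544.
Flow = −∇h = (+0.003342 east, +0.01544 north), which points north.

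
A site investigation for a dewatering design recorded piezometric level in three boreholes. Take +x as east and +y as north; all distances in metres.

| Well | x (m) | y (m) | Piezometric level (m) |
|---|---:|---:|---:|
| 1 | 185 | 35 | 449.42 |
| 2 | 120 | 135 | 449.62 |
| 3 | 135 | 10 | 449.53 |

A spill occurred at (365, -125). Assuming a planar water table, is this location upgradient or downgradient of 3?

With h = a·x + b·y + c and 1 as origin, the differences give:
  (-65)·a + 100·b = +0.20
  (-50)·a + (-25)·b = +0.11
Eliminate b (×(-25) and ×100, subtract): 6625·a = -16.000 → a = ∂h/∂x = -0.002415
Back-substitute: b = ∂h/∂y = +0.0004302.
Head at (365, -125) = 449.42 + (-0.002415)·(180) + (+0.0004302)·(-160) = 448.92 m.
That is lower than the 449.53 m at 3, so the point is downgradient.

downgradient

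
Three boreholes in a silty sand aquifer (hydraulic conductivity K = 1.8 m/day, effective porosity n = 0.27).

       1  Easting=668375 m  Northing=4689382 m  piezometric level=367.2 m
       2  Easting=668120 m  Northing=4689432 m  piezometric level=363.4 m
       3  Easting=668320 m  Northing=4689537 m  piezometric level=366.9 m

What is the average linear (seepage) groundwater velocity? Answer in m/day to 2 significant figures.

0.11 m/day

Taking 1 as reference: 2−1 = (-255, 50, -3.8); 3−1 = (-55, 155, -0.3).
Determinant of the coordinate differences = (-255)·155 − (-55)·50 = -36775.
∂h/∂x = [(-3.8)·155 − (-0.3)·50] / -36775 = +0.01561
∂h/∂y = [(-255)·(-0.3) − (-55)·(-3.8)] / -36775 = +0.003603
|∇h| = √(0.01561² + 0.003603²) = 0.01602
Seepage velocity v = K·i/n = 1.8 × 0.01602 / 0.27 = 0.1068 m/day.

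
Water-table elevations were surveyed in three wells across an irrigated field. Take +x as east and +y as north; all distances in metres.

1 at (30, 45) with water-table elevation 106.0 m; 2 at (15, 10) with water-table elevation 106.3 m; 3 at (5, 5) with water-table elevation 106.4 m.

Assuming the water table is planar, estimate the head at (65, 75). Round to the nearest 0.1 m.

With h = a·x + b·y + c and 1 as origin, the differences give:
  (-15)·a + (-35)·b = +0.3
  (-25)·a + (-40)·b = +0.4
Eliminate b (×(-40) and ×(-35), subtract): -275·a = 2.00 → a = ∂h/∂x = -0.007273
Back-substitute: b = ∂h/∂y = -0.005455.
h(65, 75) = 106.0 + (-0.007273)·(35) + (-0.005455)·(30) = 106.0 -0.255 -0.164 = 105.582 m.

105.6 m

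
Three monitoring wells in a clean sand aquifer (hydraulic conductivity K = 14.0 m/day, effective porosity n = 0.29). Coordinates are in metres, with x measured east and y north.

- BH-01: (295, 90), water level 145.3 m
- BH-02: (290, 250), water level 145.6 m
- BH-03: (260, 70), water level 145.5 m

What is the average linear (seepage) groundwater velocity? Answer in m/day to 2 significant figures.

0.33 m/day

Taking BH-01 as reference: BH-02−BH-01 = (-5, 160, +0.3); BH-03−BH-01 = (-35, -20, +0.2).
Determinant of the coordinate differences = (-5)·(-20) − (-35)·160 = 5700.
∂h/∂x = [(+0.3)·(-20) − (+0.2)·160] / 5700 = -0.006667
∂h/∂y = [(-5)·(+0.2) − (-35)·(+0.3)] / 5700 = +0.001667
|∇h| = √(-0.006667² + 0.001667²) = 0.006872
Seepage velocity v = K·i/n = 14.0 × 0.006872 / 0.29 = 0.3318 m/day.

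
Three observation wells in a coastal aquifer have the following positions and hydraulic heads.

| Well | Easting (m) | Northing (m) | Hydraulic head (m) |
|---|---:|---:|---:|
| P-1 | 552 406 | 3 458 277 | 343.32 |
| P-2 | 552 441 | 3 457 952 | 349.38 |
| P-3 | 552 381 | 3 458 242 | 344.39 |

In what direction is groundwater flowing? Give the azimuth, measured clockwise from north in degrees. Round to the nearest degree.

Taking P-1 as reference: P-2−P-1 = (35, -325, +6.06); P-3−P-1 = (-25, -35, +1.07).
Determinant of the coordinate differences = 35·(-35) − (-25)·(-325) = -9350.
∂h/∂x = [(+6.06)·(-35) − (+1.07)·(-325)] / -9350 = -0.01451
∂h/∂y = [35·(+1.07) − (-25)·(+6.06)] / -9350 = -0.02021
Flow direction (−∇h) has components (+0.01451 E, +0.02021 N).
Azimuth = atan2(E, N) = atan2(+0.01451, +0.02021) = 35.7° ≈ 036°.

036°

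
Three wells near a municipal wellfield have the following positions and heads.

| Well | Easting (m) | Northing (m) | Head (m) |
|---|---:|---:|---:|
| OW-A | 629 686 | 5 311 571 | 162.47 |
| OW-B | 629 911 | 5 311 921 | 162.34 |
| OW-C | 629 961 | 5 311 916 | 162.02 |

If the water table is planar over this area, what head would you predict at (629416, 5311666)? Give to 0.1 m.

With h = a·x + b·y + c and OW-A as origin, the differences give:
  225·a + 350·b = -0.13
  275·a + 345·b = -0.45
Eliminate b (×345 and ×350, subtract): -18625·a = 112.650 → a = ∂h/∂x = -0.006048
Back-substitute: b = ∂h/∂y = +0.003517.
h(629416, 5311666) = 162.47 + (-0.006048)·(-270) + (+0.003517)·(95) = 162.47 +1.633 +0.334 = 164.437 m.

164.4 m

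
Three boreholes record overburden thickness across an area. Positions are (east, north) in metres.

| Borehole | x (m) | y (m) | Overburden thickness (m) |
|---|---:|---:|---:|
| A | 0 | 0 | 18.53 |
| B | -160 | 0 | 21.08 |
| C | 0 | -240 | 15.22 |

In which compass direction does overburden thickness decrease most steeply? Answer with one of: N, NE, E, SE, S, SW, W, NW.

∂d/∂x = (21.08 − 18.53) / (-160 − 0) = -0.01594
∂d/∂y = (15.22 − 18.53) / (-240 − 0) = +0.01379
Steepest decrease is along −∇f = (+0.01594 E, -0.01379 N) → southeast.

SE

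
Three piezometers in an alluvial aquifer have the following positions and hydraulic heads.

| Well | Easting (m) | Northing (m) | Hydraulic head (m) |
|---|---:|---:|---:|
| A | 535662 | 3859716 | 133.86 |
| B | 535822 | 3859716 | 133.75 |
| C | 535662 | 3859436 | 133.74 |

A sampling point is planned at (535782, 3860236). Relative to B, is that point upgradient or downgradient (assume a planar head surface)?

∂h/∂x = (133.75 − 133.86) / (535822 − 535662) = -0.0006875
∂h/∂y = (133.74 − 133.86) / (3859436 − 3859716) = +0.0004286
Head at (535782, 3860236) = 133.86 + (-0.0006875)·(120) + (+0.0004286)·(520) = 134.00 m.
That is higher than the 133.75 m at B, so the point is upgradient.

upgradient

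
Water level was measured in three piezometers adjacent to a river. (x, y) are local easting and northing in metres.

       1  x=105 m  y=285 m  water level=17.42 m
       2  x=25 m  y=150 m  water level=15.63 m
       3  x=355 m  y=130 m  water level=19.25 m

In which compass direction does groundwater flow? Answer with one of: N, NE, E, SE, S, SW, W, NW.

SW

Taking 1 as reference: 2−1 = (-80, -135, -1.79); 3−1 = (250, -155, +1.83).
Solve a·Δx + b·Δy = Δh: det = (-80)·(-155) − 250·(-135) = 46150.
∂h/∂x = [(-1.79)·(-155) − (+1.83)·(-135)] / 46150 = +0.01137
∂h/∂y = [(-80)·(+1.83) − 250·(-1.79)] / 46150 = +0.006524
Flow = −∇h = (-0.01137 east, -0.006524 north), which points southwest.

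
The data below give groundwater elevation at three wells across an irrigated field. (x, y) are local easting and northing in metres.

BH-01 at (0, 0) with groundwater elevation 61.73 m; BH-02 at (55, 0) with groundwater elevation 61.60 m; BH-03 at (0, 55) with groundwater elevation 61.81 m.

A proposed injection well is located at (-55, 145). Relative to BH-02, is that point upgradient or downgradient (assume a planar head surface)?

upgradient

∂h/∂x = (61.60 − 61.73) / (55 − 0) = -0.002364
∂h/∂y = (61.81 − 61.73) / (55 − 0) = +0.001455
Head at (-55, 145) = 61.73 + (-0.002364)·(-55) + (+0.001455)·(145) = 62.07 m.
That is higher than the 61.60 m at BH-02, so the point is upgradient.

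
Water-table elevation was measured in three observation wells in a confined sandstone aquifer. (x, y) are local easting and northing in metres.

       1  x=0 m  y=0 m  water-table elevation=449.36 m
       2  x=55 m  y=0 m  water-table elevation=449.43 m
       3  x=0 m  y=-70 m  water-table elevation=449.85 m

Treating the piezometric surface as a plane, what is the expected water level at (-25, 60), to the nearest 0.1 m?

448.9 m

∂h/∂x = (449.43 − 449.36) / (55 − 0) = +0.001273
∂h/∂y = (449.85 − 449.36) / (-70 − 0) = -0.007000
h(-25, 60) = 449.36 + (+0.001273)·(-25) + (-0.007000)·(60) = 449.36 -0.032 -0.420 = 448.908 m.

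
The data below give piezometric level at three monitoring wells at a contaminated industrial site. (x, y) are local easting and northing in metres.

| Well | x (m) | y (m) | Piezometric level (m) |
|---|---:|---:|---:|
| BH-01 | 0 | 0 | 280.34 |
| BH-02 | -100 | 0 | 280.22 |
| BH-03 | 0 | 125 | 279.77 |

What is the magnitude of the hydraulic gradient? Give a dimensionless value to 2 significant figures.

∂h/∂x = (280.22 − 280.34) / (-100 − 0) = +0.001200
∂h/∂y = (279.77 − 280.34) / (125 − 0) = -0.004560
|∇h| = √(0.001200² + -0.004560²) = 0.004715

0.0047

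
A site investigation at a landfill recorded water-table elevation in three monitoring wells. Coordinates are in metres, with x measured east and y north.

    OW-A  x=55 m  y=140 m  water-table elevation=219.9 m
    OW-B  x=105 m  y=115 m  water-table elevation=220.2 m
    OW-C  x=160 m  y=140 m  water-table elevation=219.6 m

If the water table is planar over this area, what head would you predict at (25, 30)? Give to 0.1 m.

With h = a·x + b·y + c and OW-A as origin, the differences give:
  50·a + (-25)·b = +0.3
  105·a + 0·b = -0.3
Eliminate b (×0 and ×(-25), subtract): 2625·a = -7.50 → a = ∂h/∂x = -0.002857
Back-substitute: b = ∂h/∂y = -0.01771.
h(25, 30) = 219.9 + (-0.002857)·(-30) + (-0.01771)·(-110) = 219.9 +0.086 +1.949 = 221.934 m.

221.9 m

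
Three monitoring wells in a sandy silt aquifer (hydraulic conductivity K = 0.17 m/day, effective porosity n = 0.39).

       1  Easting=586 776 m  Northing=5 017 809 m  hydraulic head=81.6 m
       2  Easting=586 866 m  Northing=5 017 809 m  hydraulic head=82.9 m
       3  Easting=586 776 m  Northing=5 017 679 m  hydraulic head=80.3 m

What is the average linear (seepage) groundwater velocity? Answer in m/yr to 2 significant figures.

2.8 m/yr

∂h/∂x = (82.9 − 81.6) / (586866 − 586776) = +0.01444
∂h/∂y = (80.3 − 81.6) / (5017679 − 5017809) = +0.010000
|∇h| = √(0.01444² + 0.010000²) = 0.01756
Seepage velocity v = K·i/n = 0.17 × 0.01756 / 0.39 = 0.007654 m/day = 2.796 m/yr.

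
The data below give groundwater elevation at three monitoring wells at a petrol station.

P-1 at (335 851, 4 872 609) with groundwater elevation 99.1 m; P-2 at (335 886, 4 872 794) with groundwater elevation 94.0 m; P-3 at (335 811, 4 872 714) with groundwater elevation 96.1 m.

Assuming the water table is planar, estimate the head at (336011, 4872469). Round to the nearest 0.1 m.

With h = a·x + b·y + c and P-1 as origin, the differences give:
  35·a + 185·b = -5.1
  (-40)·a + 105·b = -3.0
Eliminate b (×105 and ×185, subtract): 11075·a = 19.50 → a = ∂h/∂x = +0.001761
Back-substitute: b = ∂h/∂y = -0.02790.
h(336011, 4872469) = 99.1 + (+0.001761)·(160) + (-0.02790)·(-140) = 99.1 +0.282 +3.906 = 103.288 m.

103.3 m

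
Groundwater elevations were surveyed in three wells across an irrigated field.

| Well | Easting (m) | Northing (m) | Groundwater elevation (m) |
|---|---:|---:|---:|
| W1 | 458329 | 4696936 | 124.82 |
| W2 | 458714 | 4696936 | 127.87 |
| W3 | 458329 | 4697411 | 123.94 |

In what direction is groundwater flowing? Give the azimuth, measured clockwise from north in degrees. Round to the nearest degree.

283°

∂h/∂x = (127.87 − 124.82) / (458714 − 458329) = +0.007922
∂h/∂y = (123.94 − 124.82) / (4697411 − 4696936) = -0.001853
Flow direction (−∇h) has components (-0.007922 E, +0.001853 N).
Azimuth = atan2(E, N) = atan2(-0.007922, +0.001853) = 283.2° ≈ 283°.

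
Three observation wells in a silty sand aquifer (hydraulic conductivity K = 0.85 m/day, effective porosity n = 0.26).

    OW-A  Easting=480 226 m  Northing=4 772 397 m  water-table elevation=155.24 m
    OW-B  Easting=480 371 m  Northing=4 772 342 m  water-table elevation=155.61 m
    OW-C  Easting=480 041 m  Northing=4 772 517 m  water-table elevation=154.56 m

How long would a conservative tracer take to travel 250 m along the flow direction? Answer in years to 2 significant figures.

49 years

With h = a·x + b·y + c and OW-A as origin, the differences give:
  145·a + (-55)·b = +0.37
  (-185)·a + 120·b = -0.68
Eliminate b (×120 and ×(-55), subtract): 7225·a = 7.000 → a = ∂h/∂x = +0.0009689
Back-substitute: b = ∂h/∂y = -0.004173.
|∇h| = √(0.0009689² + -0.004173²) = 0.004284
Seepage velocity v = K·i/n = 0.85 × 0.004284 / 0.26 = 0.01401 m/day.
t = 250 / 0.01401 = 1.784e+04 days = 48.8 years.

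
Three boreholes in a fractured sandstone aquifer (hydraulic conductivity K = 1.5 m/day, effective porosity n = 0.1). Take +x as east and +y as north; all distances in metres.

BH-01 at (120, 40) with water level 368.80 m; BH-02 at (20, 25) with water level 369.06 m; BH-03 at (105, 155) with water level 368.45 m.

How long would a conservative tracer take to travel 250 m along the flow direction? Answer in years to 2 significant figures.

12 years

Taking BH-01 as reference: BH-02−BH-01 = (-100, -15, +0.26); BH-03−BH-01 = (-15, 115, -0.35).
Solve a·Δx + b·Δy = Δh: det = (-100)·115 − (-15)·(-15) = -11725.
∂h/∂x = [(+0.26)·115 − (-0.35)·(-15)] / -11725 = -0.002102
∂h/∂y = [(-100)·(-0.35) − (-15)·(+0.26)] / -11725 = -0.003318
|∇h| = √(-0.002102² + -0.003318²) = 0.003928
Seepage velocity v = K·i/n = 1.5 × 0.003928 / 0.1 = 0.05892 m/day.
t = 250 / 0.05892 = 4243 days = 11.6 years.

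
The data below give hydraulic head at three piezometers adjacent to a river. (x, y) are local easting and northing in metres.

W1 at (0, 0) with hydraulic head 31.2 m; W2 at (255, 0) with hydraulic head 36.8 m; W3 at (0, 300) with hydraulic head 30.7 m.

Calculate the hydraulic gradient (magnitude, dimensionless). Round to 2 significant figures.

0.022

∂h/∂x = (36.8 − 31.2) / (255 − 0) = +0.02196
∂h/∂y = (30.7 − 31.2) / (300 − 0) = -0.001667
|∇h| = √(0.02196² + -0.001667²) = 0.02202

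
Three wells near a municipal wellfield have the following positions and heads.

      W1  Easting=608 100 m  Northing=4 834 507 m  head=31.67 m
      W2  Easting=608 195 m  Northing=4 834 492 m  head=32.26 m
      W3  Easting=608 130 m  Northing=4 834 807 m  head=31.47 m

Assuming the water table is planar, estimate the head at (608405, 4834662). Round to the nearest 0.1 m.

With h = a·x + b·y + c and W1 as origin, the differences give:
  95·a + (-15)·b = +0.59
  30·a + 300·b = -0.20
Eliminate b (×300 and ×(-15), subtract): 28950·a = 174.000 → a = ∂h/∂x = +0.006010
Back-substitute: b = ∂h/∂y = -0.001268.
h(608405, 4834662) = 31.67 + (+0.006010)·(305) + (-0.001268)·(155) = 31.67 +1.833 -0.196 = 33.307 m.

33.3 m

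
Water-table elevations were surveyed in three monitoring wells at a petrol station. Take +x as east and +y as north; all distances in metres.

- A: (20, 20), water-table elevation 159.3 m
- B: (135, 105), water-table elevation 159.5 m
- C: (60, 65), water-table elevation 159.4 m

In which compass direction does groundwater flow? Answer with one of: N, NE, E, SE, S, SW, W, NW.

S

With h = a·x + b·y + c and A as origin, the differences give:
  115·a + 85·b = +0.2
  40·a + 45·b = +0.1
Eliminate b (×45 and ×85, subtract): 1775·a = 0.50 → a = ∂h/∂x = +0.0002817
Back-substitute: b = ∂h/∂y = +0.001972.
Flow = −∇h = (-0.0002817 east, -0.001972 north), which points south.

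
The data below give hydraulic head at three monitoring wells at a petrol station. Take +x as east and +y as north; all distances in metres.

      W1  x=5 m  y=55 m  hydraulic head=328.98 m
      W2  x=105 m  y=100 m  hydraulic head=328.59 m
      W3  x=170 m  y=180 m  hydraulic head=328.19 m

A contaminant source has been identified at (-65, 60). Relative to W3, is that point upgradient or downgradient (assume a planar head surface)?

Three-point gradient (reference W1): Δ to W2 = (100, 45, -0.39), Δ to W3 = (165, 125, -0.79).
∂h/∂x = -0.002601, ∂h/∂y = -0.002887 (det = 5075).
Head at (-65, 60) = 328.98 + (-0.002601)·(-70) + (-0.002887)·(5) = 329.15 m.
That is higher than the 328.19 m at W3, so the point is upgradient.

upgradient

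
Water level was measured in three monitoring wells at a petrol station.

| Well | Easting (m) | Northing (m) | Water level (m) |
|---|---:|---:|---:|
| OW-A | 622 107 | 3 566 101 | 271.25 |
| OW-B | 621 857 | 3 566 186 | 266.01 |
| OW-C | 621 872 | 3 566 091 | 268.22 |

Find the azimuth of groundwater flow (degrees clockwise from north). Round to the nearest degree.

327°

Taking OW-A as reference: OW-B−OW-A = (-250, 85, -5.24); OW-C−OW-A = (-235, -10, -3.03).
Determinant of the coordinate differences = (-250)·(-10) − (-235)·85 = 22475.
∂h/∂x = [(-5.24)·(-10) − (-3.03)·85] / 22475 = +0.01379
∂h/∂y = [(-250)·(-3.03) − (-235)·(-5.24)] / 22475 = -0.02109
Flow direction (−∇h) has components (-0.01379 E, +0.02109 N).
Azimuth = atan2(E, N) = atan2(-0.01379, +0.02109) = 326.8° ≈ 327°.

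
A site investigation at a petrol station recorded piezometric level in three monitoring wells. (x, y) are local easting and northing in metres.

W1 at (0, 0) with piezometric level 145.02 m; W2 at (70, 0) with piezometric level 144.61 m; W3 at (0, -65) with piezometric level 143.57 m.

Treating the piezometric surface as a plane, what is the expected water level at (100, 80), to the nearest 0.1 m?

146.2 m

∂h/∂x = (144.61 − 145.02) / (70 − 0) = -0.005857
∂h/∂y = (143.57 − 145.02) / (-65 − 0) = +0.02231
h(100, 80) = 145.02 + (-0.005857)·(100) + (+0.02231)·(80) = 145.02 -0.586 +1.785 = 146.219 m.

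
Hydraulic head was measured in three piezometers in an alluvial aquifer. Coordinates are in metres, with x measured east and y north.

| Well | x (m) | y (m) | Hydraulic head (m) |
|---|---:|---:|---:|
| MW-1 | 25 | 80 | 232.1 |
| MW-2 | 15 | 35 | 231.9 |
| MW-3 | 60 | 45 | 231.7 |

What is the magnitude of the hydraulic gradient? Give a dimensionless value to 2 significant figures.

0.0081

Three-point gradient (reference MW-1): Δ to MW-2 = (-10, -45, -0.2), Δ to MW-3 = (35, -35, -0.4).
∂h/∂x = -0.005714, ∂h/∂y = +0.005714 (det = 1925).
|∇h| = √(-0.005714² + 0.005714²) = 0.008081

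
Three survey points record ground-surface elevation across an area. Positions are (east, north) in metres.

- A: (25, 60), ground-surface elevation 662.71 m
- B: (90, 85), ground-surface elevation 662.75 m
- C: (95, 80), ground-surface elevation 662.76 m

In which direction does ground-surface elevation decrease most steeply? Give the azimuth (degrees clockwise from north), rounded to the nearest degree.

315°

Differences from A: to B (Δx, Δy, Δh) = (65, 25, +0.04); to C = (70, 20, +0.05).
Solve a·Δx + b·Δy = Δz: det = 65·20 − 70·25 = -450.
∂z/∂x = [(+0.04)·20 − (+0.05)·25] / -450 = +0.0010000
∂z/∂y = [65·(+0.05) − 70·(+0.04)] / -450 = -0.0010000
Steepest decrease is along −∇f: components (-0.0010000 E, +0.0010000 N).
Azimuth = atan2(-0.0010000, +0.0010000) = 315.0° ≈ 315°.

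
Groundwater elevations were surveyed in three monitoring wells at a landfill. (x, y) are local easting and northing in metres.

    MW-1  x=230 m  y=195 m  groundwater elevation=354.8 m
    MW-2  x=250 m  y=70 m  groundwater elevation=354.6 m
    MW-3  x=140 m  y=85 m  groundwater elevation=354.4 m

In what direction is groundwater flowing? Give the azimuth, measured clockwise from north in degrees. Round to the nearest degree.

Taking MW-1 as reference: MW-2−MW-1 = (20, -125, -0.2); MW-3−MW-1 = (-90, -110, -0.4).
Solve a·Δx + b·Δy = Δh: det = 20·(-110) − (-90)·(-125) = -13450.
∂h/∂x = [(-0.2)·(-110) − (-0.4)·(-125)] / -13450 = +0.002082
∂h/∂y = [20·(-0.4) − (-90)·(-0.2)] / -13450 = +0.001933
Flow direction (−∇h) has components (-0.002082 E, -0.001933 N).
Azimuth = atan2(E, N) = atan2(-0.002082, -0.001933) = 227.1° ≈ 227°.

227°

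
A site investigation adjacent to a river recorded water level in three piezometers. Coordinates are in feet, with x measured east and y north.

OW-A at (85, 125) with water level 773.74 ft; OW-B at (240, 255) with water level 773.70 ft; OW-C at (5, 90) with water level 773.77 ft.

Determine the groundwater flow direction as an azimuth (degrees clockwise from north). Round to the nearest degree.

120°

With h = a·x + b·y + c and OW-A as origin, the differences give:
  155·a + 130·b = -0.04
  (-80)·a + (-35)·b = +0.03
Eliminate b (×(-35) and ×130, subtract): 4975·a = -2.500 → a = ∂h/∂x = -0.0005025
Back-substitute: b = ∂h/∂y = +0.0002915.
Flow direction (−∇h) has components (+0.0005025 E, -0.0002915 N).
Azimuth = atan2(E, N) = atan2(+0.0005025, -0.0002915) = 120.1° ≈ 120°.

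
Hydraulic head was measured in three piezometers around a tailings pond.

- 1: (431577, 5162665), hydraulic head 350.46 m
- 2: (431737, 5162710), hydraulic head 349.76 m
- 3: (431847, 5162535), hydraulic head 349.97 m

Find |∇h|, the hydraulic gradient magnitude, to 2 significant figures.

0.0048

Taking 1 as reference: 2−1 = (160, 45, -0.70); 3−1 = (270, -130, -0.49).
Determinant of the coordinate differences = 160·(-130) − 270·45 = -32950.
∂h/∂x = [(-0.70)·(-130) − (-0.49)·45] / -32950 = -0.003431
∂h/∂y = [160·(-0.49) − 270·(-0.70)] / -32950 = -0.003357
|∇h| = √(-0.003431² + -0.003357²) = 0.0048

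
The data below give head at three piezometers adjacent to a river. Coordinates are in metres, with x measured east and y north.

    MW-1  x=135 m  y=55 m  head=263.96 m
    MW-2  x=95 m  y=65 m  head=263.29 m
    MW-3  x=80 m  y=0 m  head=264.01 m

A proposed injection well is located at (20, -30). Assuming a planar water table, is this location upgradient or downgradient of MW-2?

upgradient

Taking MW-1 as reference: MW-2−MW-1 = (-40, 10, -0.67); MW-3−MW-1 = (-55, -55, +0.05).
Determinant of the coordinate differences = (-40)·(-55) − (-55)·10 = 2750.
∂h/∂x = [(-0.67)·(-55) − (+0.05)·10] / 2750 = +0.01322
∂h/∂y = [(-40)·(+0.05) − (-55)·(-0.67)] / 2750 = -0.01413
Head at (20, -30) = 263.96 + (+0.01322)·(-115) + (-0.01413)·(-85) = 263.64 m.
That is higher than the 263.29 m at MW-2, so the point is upgradient.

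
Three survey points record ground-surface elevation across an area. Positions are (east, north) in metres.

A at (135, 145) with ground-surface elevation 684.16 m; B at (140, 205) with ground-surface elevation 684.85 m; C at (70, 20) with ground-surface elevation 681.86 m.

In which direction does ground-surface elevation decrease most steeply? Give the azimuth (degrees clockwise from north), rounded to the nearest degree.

237°

With z = a·x + b·y + c and A as origin, the differences give:
  5·a + 60·b = +0.69
  (-65)·a + (-125)·b = -2.30
Eliminate b (×(-125) and ×60, subtract): 3275·a = 51.750 → a = ∂z/∂x = +0.01580
Back-substitute: b = ∂z/∂y = +0.01018.
Steepest decrease is along −∇f: components (-0.01580 E, -0.01018 N).
Azimuth = atan2(-0.01580, -0.01018) = 237.2° ≈ 237°.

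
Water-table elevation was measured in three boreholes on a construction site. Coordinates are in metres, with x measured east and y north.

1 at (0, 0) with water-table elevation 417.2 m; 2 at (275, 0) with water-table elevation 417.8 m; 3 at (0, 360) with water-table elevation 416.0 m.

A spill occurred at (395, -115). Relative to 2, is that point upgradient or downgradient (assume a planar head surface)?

∂h/∂x = (417.8 − 417.2) / (275 − 0) = +0.002182
∂h/∂y = (416.0 − 417.2) / (360 − 0) = -0.003333
Head at (395, -115) = 417.2 + (+0.002182)·(395) + (-0.003333)·(-115) = 418.45 m.
That is higher than the 417.8 m at 2, so the point is upgradient.

upgradient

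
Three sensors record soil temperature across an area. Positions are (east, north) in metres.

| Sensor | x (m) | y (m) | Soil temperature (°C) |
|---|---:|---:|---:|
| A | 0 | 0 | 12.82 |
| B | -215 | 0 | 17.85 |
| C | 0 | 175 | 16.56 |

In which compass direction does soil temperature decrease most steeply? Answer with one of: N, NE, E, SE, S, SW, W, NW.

∂T/∂x = (17.85 − 12.82) / (-215 − 0) = -0.02340
∂T/∂y = (16.56 − 12.82) / (175 − 0) = +0.02137
Steepest decrease is along −∇f = (+0.02340 E, -0.02137 N) → southeast.

SE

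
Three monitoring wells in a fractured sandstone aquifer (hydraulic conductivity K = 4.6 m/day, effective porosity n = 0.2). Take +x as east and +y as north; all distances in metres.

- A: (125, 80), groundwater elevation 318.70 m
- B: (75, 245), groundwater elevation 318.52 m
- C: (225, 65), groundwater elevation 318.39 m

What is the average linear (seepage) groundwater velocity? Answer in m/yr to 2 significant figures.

34 m/yr

Taking A as reference: B−A = (-50, 165, -0.18); C−A = (100, -15, -0.31).
Determinant of the coordinate differences = (-50)·(-15) − 100·165 = -15750.
∂h/∂x = [(-0.18)·(-15) − (-0.31)·165] / -15750 = -0.003419
∂h/∂y = [(-50)·(-0.31) − 100·(-0.18)] / -15750 = -0.002127
|∇h| = √(-0.003419² + -0.002127²) = 0.004027
Seepage velocity v = K·i/n = 4.6 × 0.004027 / 0.2 = 0.09262 m/day = 33.83 m/yr.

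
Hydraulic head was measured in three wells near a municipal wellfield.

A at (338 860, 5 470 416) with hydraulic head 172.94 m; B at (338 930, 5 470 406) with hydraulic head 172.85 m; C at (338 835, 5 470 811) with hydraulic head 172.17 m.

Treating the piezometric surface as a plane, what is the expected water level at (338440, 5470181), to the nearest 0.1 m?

With h = a·x + b·y + c and A as origin, the differences give:
  70·a + (-10)·b = -0.09
  (-25)·a + 395·b = -0.77
Eliminate b (×395 and ×(-10), subtract): 27400·a = -43.250 → a = ∂h/∂x = -0.001578
Back-substitute: b = ∂h/∂y = -0.002049.
h(338440, 5470181) = 172.94 + (-0.001578)·(-420) + (-0.002049)·(-235) = 172.94 +0.663 +0.482 = 174.085 m.

174.1 m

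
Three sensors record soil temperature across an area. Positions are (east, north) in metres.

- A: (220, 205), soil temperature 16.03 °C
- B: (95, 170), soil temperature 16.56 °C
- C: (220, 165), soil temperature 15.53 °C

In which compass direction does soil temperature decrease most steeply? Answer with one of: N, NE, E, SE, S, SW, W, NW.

SE

Taking A as reference: B−A = (-125, -35, +0.53); C−A = (0, -40, -0.50).
Solve a·Δx + b·Δy = ΔT: det = (-125)·(-40) − 0·(-35) = 5000.
∂T/∂x = [(+0.53)·(-40) − (-0.50)·(-35)] / 5000 = -0.007740
∂T/∂y = [(-125)·(-0.50) − 0·(+0.53)] / 5000 = +0.01250
Steepest decrease is along −∇f = (+0.007740 E, -0.01250 N) → southeast.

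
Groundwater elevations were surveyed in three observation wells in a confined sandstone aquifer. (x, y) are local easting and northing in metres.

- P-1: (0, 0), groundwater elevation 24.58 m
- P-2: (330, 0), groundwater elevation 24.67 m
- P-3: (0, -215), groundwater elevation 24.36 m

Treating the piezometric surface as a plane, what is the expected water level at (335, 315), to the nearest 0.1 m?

25.0 m

∂h/∂x = (24.67 − 24.58) / (330 − 0) = +0.0002727
∂h/∂y = (24.36 − 24.58) / (-215 − 0) = +0.001023
h(335, 315) = 24.58 + (+0.0002727)·(335) + (+0.001023)·(315) = 24.58 +0.091 +0.322 = 24.994 m.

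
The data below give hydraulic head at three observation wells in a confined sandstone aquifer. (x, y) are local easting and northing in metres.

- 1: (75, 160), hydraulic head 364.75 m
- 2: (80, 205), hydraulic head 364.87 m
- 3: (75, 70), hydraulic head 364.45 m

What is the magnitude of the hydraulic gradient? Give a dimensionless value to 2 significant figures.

Three-point gradient (reference 1): Δ to 2 = (5, 45, +0.12), Δ to 3 = (0, -90, -0.30).
∂h/∂x = -0.006000, ∂h/∂y = +0.003333 (det = -450).
|∇h| = √(-0.006000² + 0.003333²) = 0.006864

0.0069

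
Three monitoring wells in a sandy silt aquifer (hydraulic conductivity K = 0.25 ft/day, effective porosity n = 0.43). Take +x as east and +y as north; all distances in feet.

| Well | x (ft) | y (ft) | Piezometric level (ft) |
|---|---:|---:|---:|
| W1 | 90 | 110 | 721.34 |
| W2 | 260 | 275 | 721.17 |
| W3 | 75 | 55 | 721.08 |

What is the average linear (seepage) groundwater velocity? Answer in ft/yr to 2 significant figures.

Differences from W1: to W2 (Δx, Δy, Δh) = (170, 165, -0.17); to W3 = (-15, -55, -0.26).
Solve a·Δx + b·Δy = Δh: det = 170·(-55) − (-15)·165 = -6875.
∂h/∂x = [(-0.17)·(-55) − (-0.26)·165] / -6875 = -0.007600
∂h/∂y = [170·(-0.26) − (-15)·(-0.17)] / -6875 = +0.006800
|∇h| = √(-0.007600² + 0.006800²) = 0.0102
Seepage velocity v = K·i/n = 0.25 × 0.0102 / 0.43 = 0.00593 ft/day = 2.166 ft/yr.

2.2 ft/yr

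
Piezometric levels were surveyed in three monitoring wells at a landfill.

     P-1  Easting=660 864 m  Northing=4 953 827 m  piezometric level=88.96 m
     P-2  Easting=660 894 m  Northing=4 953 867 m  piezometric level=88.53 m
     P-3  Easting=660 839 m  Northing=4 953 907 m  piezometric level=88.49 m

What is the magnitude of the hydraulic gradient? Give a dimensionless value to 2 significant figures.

0.0086

Taking P-1 as reference: P-2−P-1 = (30, 40, -0.43); P-3−P-1 = (-25, 80, -0.47).
Determinant of the coordinate differences = 30·80 − (-25)·40 = 3400.
∂h/∂x = [(-0.43)·80 − (-0.47)·40] / 3400 = -0.004588
∂h/∂y = [30·(-0.47) − (-25)·(-0.43)] / 3400 = -0.007309
|∇h| = √(-0.004588² + -0.007309²) = 0.00863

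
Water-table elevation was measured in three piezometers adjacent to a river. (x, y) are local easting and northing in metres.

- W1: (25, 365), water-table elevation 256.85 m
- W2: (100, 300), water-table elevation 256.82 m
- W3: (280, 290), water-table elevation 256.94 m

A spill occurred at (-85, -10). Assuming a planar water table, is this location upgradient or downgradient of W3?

downgradient

Three-point gradient (reference W1): Δ to W2 = (75, -65, -0.03), Δ to W3 = (255, -75, +0.09).
∂h/∂x = +0.0007397, ∂h/∂y = +0.001315 (det = 10950).
Head at (-85, -10) = 256.85 + (+0.0007397)·(-110) + (+0.001315)·(-375) = 256.28 m.
That is lower than the 256.94 m at W3, so the point is downgradient.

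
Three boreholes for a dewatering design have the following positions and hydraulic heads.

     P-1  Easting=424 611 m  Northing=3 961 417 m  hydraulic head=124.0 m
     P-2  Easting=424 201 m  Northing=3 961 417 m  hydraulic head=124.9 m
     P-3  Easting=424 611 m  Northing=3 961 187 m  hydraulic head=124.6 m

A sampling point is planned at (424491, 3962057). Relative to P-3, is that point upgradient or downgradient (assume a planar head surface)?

downgradient

∂h/∂x = (124.9 − 124.0) / (424201 − 424611) = -0.002195
∂h/∂y = (124.6 − 124.0) / (3961187 − 3961417) = -0.002609
Head at (424491, 3962057) = 124.0 + (-0.002195)·(-120) + (-0.002609)·(640) = 122.59 m.
That is lower than the 124.6 m at P-3, so the point is downgradient.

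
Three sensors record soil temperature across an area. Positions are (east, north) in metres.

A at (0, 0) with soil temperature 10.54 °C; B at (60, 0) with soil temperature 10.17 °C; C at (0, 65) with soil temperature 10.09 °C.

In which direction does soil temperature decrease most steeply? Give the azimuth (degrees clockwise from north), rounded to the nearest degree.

042°

∂T/∂x = (10.17 − 10.54) / (60 − 0) = -0.006167
∂T/∂y = (10.09 − 10.54) / (65 − 0) = -0.006923
Steepest decrease is along −∇f: components (+0.006167 E, +0.006923 N).
Azimuth = atan2(+0.006167, +0.006923) = 41.7° ≈ 042°.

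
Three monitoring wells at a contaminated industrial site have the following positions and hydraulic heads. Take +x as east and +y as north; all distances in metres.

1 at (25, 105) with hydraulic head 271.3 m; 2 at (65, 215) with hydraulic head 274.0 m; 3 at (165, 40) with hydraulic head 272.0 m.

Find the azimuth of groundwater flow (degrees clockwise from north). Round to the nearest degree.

Differences from 1: to 2 (Δx, Δy, Δh) = (40, 110, +2.7); to 3 = (140, -65, +0.7).
Determinant of the coordinate differences = 40·(-65) − 140·110 = -18000.
∂h/∂x = [(+2.7)·(-65) − (+0.7)·110] / -18000 = +0.01403
∂h/∂y = [40·(+0.7) − 140·(+2.7)] / -18000 = +0.01944
Flow direction (−∇h) has components (-0.01403 E, -0.01944 N).
Azimuth = atan2(E, N) = atan2(-0.01403, -0.01944) = 215.8° ≈ 216°.

216°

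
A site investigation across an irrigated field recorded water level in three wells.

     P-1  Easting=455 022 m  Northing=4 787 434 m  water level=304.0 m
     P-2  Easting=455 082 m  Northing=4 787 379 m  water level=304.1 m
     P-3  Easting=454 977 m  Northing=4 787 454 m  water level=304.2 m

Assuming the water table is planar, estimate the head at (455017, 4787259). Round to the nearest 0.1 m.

Taking P-1 as reference: P-2−P-1 = (60, -55, +0.1); P-3−P-1 = (-45, 20, +0.2).
Determinant of the coordinate differences = 60·20 − (-45)·(-55) = -1275.
∂h/∂x = [(+0.1)·20 − (+0.2)·(-55)] / -1275 = -0.01020
∂h/∂y = [60·(+0.2) − (-45)·(+0.1)] / -1275 = -0.01294
h(455017, 4787259) = 304.0 + (-0.01020)·(-5) + (-0.01294)·(-175) = 304.0 +0.051 +2.265 = 306.316 m.

306.3 m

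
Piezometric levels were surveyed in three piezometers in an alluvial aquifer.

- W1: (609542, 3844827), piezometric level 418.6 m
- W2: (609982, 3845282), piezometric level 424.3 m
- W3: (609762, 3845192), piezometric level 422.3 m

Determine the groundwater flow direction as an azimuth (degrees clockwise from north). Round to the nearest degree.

With h = a·x + b·y + c and W1 as origin, the differences give:
  440·a + 455·b = +5.7
  220·a + 365·b = +3.7
Eliminate b (×365 and ×455, subtract): 60500·a = 397.00 → a = ∂h/∂x = +0.006562
Back-substitute: b = ∂h/∂y = +0.006182.
Flow direction (−∇h) has components (-0.006562 E, -0.006182 N).
Azimuth = atan2(E, N) = atan2(-0.006562, -0.006182) = 226.7° ≈ 227°.

227°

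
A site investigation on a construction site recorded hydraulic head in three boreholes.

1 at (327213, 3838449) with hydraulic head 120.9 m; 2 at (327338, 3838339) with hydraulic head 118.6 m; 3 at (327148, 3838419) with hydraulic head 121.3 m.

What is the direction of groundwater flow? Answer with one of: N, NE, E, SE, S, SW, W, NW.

SE

Taking 1 as reference: 2−1 = (125, -110, -2.3); 3−1 = (-65, -30, +0.4).
Solve a·Δx + b·Δy = Δh: det = 125·(-30) − (-65)·(-110) = -10900.
∂h/∂x = [(-2.3)·(-30) − (+0.4)·(-110)] / -10900 = -0.01037
∂h/∂y = [125·(+0.4) − (-65)·(-2.3)] / -10900 = +0.009128
Flow = −∇h = (+0.01037 east, -0.009128 north), which points southeast.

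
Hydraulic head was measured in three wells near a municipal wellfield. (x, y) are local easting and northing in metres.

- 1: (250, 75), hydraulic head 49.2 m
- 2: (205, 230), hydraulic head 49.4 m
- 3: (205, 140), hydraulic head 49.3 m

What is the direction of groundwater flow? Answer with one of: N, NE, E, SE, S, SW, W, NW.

SE

With h = a·x + b·y + c and 1 as origin, the differences give:
  (-45)·a + 155·b = +0.2
  (-45)·a + 65·b = +0.1
Eliminate b (×65 and ×155, subtract): 4050·a = -2.50 → a = ∂h/∂x = -0.0006173
Back-substitute: b = ∂h/∂y = +0.001111.
Flow = −∇h = (+0.0006173 east, -0.001111 north), which points southeast.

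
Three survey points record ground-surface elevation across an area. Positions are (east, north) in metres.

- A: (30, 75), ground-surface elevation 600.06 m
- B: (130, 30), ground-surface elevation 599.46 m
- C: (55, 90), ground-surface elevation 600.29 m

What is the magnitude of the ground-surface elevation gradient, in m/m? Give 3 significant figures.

Differences from A: to B (Δx, Δy, Δh) = (100, -45, -0.60); to C = (25, 15, +0.23).
Solve a·Δx + b·Δy = Δz: det = 100·15 − 25·(-45) = 2625.
∂z/∂x = [(-0.60)·15 − (+0.23)·(-45)] / 2625 = +0.0005143
∂z/∂y = [100·(+0.23) − 25·(-0.60)] / 2625 = +0.01448
|∇f| = √(0.0005143² + 0.01448²) = 0.01449 m/m

0.0145 m/m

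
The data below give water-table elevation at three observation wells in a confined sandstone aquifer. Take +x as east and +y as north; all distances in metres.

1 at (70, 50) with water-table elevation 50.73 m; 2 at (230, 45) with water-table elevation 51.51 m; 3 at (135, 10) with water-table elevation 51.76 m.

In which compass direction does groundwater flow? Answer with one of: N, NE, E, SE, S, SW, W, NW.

Taking 1 as reference: 2−1 = (160, -5, +0.78); 3−1 = (65, -40, +1.03).
Solve a·Δx + b·Δy = Δh: det = 160·(-40) − 65·(-5) = -6075.
∂h/∂x = [(+0.78)·(-40) − (+1.03)·(-5)] / -6075 = +0.004288
∂h/∂y = [160·(+1.03) − 65·(+0.78)] / -6075 = -0.01878
Flow = −∇h = (-0.004288 east, +0.01878 north), which points north.

N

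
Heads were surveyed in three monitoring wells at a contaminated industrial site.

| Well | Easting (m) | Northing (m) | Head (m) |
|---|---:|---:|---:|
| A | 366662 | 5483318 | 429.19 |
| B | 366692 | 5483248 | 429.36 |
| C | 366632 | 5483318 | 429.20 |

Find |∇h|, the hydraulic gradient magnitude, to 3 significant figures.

0.00259

Differences from A: to B (Δx, Δy, Δh) = (30, -70, +0.17); to C = (-30, 0, +0.01).
Determinant of the coordinate differences = 30·0 − (-30)·(-70) = -2100.
∂h/∂x = [(+0.17)·0 − (+0.01)·(-70)] / -2100 = -0.0003333
∂h/∂y = [30·(+0.01) − (-30)·(+0.17)] / -2100 = -0.002571
|∇h| = √(-0.0003333² + -0.002571²) = 0.002593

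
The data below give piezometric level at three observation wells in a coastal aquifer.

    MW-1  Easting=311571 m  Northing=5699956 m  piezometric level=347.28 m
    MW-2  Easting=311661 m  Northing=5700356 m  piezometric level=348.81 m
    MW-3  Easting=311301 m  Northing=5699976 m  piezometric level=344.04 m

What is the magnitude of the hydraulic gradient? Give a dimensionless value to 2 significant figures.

Differences from MW-1: to MW-2 (Δx, Δy, Δh) = (90, 400, +1.53); to MW-3 = (-270, 20, -3.24).
Solve a·Δx + b·Δy = Δh: det = 90·20 − (-270)·400 = 109800.
∂h/∂x = [(+1.53)·20 − (-3.24)·400] / 109800 = +0.01208
∂h/∂y = [90·(-3.24) − (-270)·(+1.53)] / 109800 = +0.001107
|∇h| = √(0.01208² + 0.001107²) = 0.01213

0.012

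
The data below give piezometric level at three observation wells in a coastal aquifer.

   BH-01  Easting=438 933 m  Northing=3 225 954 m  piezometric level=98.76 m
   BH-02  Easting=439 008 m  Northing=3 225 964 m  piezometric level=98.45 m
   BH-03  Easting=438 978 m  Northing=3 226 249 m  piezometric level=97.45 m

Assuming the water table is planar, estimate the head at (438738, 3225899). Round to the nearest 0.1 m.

99.7 m

With h = a·x + b·y + c and BH-01 as origin, the differences give:
  75·a + 10·b = -0.31
  45·a + 295·b = -1.31
Eliminate b (×295 and ×10, subtract): 21675·a = -78.350 → a = ∂h/∂x = -0.003615
Back-substitute: b = ∂h/∂y = -0.003889.
h(438738, 3225899) = 98.76 + (-0.003615)·(-195) + (-0.003889)·(-55) = 98.76 +0.705 +0.214 = 99.679 m.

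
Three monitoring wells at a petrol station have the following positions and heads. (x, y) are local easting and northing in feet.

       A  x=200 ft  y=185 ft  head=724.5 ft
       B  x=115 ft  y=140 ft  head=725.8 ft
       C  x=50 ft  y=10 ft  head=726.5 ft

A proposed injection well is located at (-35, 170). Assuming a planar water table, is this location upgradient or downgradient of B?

Three-point gradient (reference A): Δ to B = (-85, -45, +1.3), Δ to C = (-150, -175, +2.0).
∂h/∂x = -0.01692, ∂h/∂y = +0.003077 (det = 8125).
Head at (-35, 170) = 724.5 + (-0.01692)·(-235) + (+0.003077)·(-15) = 728.43 ft.
That is higher than the 725.8 ft at B, so the point is upgradient.

upgradient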